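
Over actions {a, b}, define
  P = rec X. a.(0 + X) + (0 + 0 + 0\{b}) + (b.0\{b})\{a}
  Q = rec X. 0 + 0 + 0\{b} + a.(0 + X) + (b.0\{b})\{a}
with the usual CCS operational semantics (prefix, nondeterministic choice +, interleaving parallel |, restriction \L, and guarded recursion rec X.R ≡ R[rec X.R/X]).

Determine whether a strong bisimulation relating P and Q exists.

bisimilar

LTS(P): 3 reachable states
  p0 = rec X. a.(0 + X) + (0 + 0 + 0\{b}) + (b.0\{b})\{a} → ··a··> p1, ··b··> p2
  p1 = 0 + (rec X. a.(0 + X) + (0 + 0 + 0\{b}) + (b.0\{b})\{a}) → ··a··> p1, ··b··> p2
  p2 = 0\{b}\{a} → (no moves)
LTS(Q): 3 reachable states
  q0 = rec X. 0 + 0 + 0\{b} + a.(0 + X) + (b.0\{b})\{a} → ··a··> q1, ··b··> q2
  q1 = 0 + (rec X. 0 + 0 + 0\{b} + a.(0 + X) + (b.0\{b})\{a}) → ··a··> q1, ··b··> q2
  q2 = 0\{b}\{a} → (no moves)
Coarsest stable partition (strong bisimilarity classes):
  B0 = {p0, p1, q0, q1}
  B1 = {p2, q2}
p0 ∈ B0, q0 ∈ B0 → same block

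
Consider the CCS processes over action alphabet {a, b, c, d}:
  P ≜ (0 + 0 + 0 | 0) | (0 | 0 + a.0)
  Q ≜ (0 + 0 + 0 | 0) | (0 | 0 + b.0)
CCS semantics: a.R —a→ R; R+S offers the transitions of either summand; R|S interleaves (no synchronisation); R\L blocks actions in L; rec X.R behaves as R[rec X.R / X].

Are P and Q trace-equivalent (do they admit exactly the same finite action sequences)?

LTS(P): 2 reachable states
  m0 = (0 + 0 + 0 | 0) | (0 | 0 + a.0) :: --a--▸ m1
  m1 = (0 + 0 + 0 | 0) | 0 :: ·
LTS(Q): 2 reachable states
  n0 = (0 + 0 + 0 | 0) | (0 | 0 + b.0) :: --b--▸ n1
  n1 = (0 + 0 + 0 | 0) | 0 :: ·
Executing a from P (initial set {m0}):
  after a @ step 1: {m1}
  P completes σ.
Executing a from Q (initial set {n0}):
  after a @ step 1: ∅ (Q stuck)

trace-distinct — witness ⟨a⟩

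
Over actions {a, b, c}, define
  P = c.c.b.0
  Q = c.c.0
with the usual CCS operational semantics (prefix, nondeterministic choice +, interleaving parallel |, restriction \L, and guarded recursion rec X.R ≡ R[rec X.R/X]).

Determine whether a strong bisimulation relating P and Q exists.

Reachable graph of P (4 states):
  u0 = c.c.b.0 :: -c-> u1
  u1 = c.b.0 :: -c-> u2
  u2 = b.0 :: -b-> u3
  u3 = 0 :: ·
Reachable graph of Q (3 states):
  v0 = c.c.0 :: -c-> v1
  v1 = c.0 :: -c-> v2
  v2 = 0 :: ·
Coarsest stable partition (strong bisimilarity classes):
  B0 = {u0}
  B1 = {u1}
  B2 = {u2}
  B3 = {u3, v2}
  B4 = {v0}
  B5 = {v1}
u0 ∈ B0, v0 ∈ B4 → different blocks

NO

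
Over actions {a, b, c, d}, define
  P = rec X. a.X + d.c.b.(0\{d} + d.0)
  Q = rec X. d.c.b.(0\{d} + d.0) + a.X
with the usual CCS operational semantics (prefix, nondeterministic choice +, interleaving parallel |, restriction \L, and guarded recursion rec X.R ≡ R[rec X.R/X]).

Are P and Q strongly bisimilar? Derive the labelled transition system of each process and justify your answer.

bisimilar

Reachable graph of P (5 states):
  u0 = rec X. a.X + d.c.b.(0\{d} + d.0) has moves ··a··> u0, ··d··> u1
  u1 = c.b.(0\{d} + d.0) has moves ··c··> u2
  u2 = b.(0\{d} + d.0) has moves ··b··> u3
  u3 = 0\{d} + d.0 has moves ··d··> u4
  u4 = 0 has moves deadlocked
Reachable graph of Q (5 states):
  v0 = rec X. d.c.b.(0\{d} + d.0) + a.X has moves ··a··> v0, ··d··> v1
  v1 = c.b.(0\{d} + d.0) has moves ··c··> v2
  v2 = b.(0\{d} + d.0) has moves ··b··> v3
  v3 = 0\{d} + d.0 has moves ··d··> v4
  v4 = 0 has moves deadlocked
Coarsest stable partition (strong bisimilarity classes):
  B0 = {u0, v0}
  B1 = {u1, v1}
  B2 = {u2, v2}
  B3 = {u3, v3}
  B4 = {u4, v4}
u0 ∈ B0, v0 ∈ B0 → same block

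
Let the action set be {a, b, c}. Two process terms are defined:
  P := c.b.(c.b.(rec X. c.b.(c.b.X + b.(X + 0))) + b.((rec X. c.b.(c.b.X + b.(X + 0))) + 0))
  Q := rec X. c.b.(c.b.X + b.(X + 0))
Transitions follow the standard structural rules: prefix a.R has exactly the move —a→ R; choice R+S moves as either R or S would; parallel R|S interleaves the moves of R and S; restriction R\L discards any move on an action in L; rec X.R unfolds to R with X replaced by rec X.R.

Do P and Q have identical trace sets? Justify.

LTS(P): 6 reachable states
  p0 = c.b.(c.b.(rec X. c.b.(c.b.X + b.(X + 0))) + b.((rec X. c.b.(c.b.X + b.(X + 0))) + 0)) ⊢ =c=> p1
  p1 = b.(c.b.(rec X. c.b.(c.b.X + b.(X + 0))) + b.((rec X. c.b.(c.b.X + b.(X + 0))) + 0)) ⊢ =b=> p2
  p2 = c.b.(rec X. c.b.(c.b.X + b.(X + 0))) + b.((rec X. c.b.(c.b.X + b.(X + 0))) + 0) ⊢ =b=> p3, =c=> p4
  p3 = (rec X. c.b.(c.b.X + b.(X + 0))) + 0 ⊢ =c=> p1
  p4 = b.(rec X. c.b.(c.b.X + b.(X + 0))) ⊢ =b=> p5
  p5 = rec X. c.b.(c.b.X + b.(X + 0)) ⊢ =c=> p1
LTS(Q): 5 reachable states
  q0 = rec X. c.b.(c.b.X + b.(X + 0)) ⊢ =c=> q1
  q1 = b.(c.b.(rec X. c.b.(c.b.X + b.(X + 0))) + b.((rec X. c.b.(c.b.X + b.(X + 0))) + 0)) ⊢ =b=> q2
  q2 = c.b.(rec X. c.b.(c.b.X + b.(X + 0))) + b.((rec X. c.b.(c.b.X + b.(X + 0))) + 0) ⊢ =b=> q3, =c=> q4
  q3 = (rec X. c.b.(c.b.X + b.(X + 0))) + 0 ⊢ =c=> q1
  q4 = b.(rec X. c.b.(c.b.X + b.(X + 0))) ⊢ =b=> q0
Coarsest stable partition (strong bisimilarity classes):
  B0 = {p0, p3, p5, q0, q3}
  B1 = {p1, q1}
  B2 = {p2, q2}
  B3 = {p4, q4}
p0 ∈ B0, q0 ∈ B0 → same block
Bisimilar ⇒ trace-equivalent.

YES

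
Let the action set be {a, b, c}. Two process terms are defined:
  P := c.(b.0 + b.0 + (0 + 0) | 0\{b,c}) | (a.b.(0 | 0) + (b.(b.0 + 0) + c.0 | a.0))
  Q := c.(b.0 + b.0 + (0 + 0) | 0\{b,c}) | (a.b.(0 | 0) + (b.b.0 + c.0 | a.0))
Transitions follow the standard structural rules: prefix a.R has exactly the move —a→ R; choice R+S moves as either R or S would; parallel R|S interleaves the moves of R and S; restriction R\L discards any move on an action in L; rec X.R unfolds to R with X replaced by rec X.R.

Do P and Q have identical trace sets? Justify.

LTS(P): 21 reachable states
  u0 = c.(b.0 + b.0 + (0 + 0) | 0\{b,c}) | (a.b.(0 | 0) + (b.(b.0 + 0) + c.0 | a.0)) | -a-> u1, -a-> u2, -b-> u3, -c-> u4, -c-> u5
  u1 = c.(b.0 + b.0 + (0 + 0) | 0\{b,c}) | (c.0 | 0) | -c-> u6, -c-> u7
  u2 = c.(b.0 + b.0 + (0 + 0) | 0\{b,c}) | b.(0 | 0) | -b-> u7, -c-> u8
  u3 = c.(b.0 + b.0 + (0 + 0) | 0\{b,c}) | (b.0 + 0) | -b-> u9, -c-> u10
  u4 = (b.0 + b.0 + (0 + 0) | 0\{b,c}) | (a.b.(0 | 0) + (b.(b.0 + 0) + c.0 | a.0)) | -a-> u6, -a-> u8, -b-> u10, -b-> u11, -c-> u12
  u5 = c.(b.0 + b.0 + (0 + 0) | 0\{b,c}) | (0 | a.0) | -a-> u7, -c-> u12
  u6 = (b.0 + b.0 + (0 + 0) | 0\{b,c}) | (c.0 | 0) | -b-> u13, -c-> u14
  u7 = c.(b.0 + b.0 + (0 + 0) | 0\{b,c}) | (0 | 0) | -c-> u14
  u8 = (b.0 + b.0 + (0 + 0) | 0\{b,c}) | b.(0 | 0) | -b-> u14, -b-> u15
  u9 = c.(b.0 + b.0 + (0 + 0) | 0\{b,c}) | 0 | -c-> u16
  u10 = (b.0 + b.0 + (0 + 0) | 0\{b,c}) | (b.0 + 0) | -b-> u16, -b-> u17
  u11 = 0 | (a.b.(0 | 0) + (b.(b.0 + 0) + c.0 | a.0)) | -a-> u13, -a-> u15, -b-> u17, -c-> u18
  u12 = (b.0 + b.0 + (0 + 0) | 0\{b,c}) | (0 | a.0) | -a-> u14, -b-> u18
  u13 = 0 | (c.0 | 0) | -c-> u19
  u14 = (b.0 + b.0 + (0 + 0) | 0\{b,c}) | (0 | 0) | -b-> u19
  u15 = 0 | b.(0 | 0) | -b-> u19
  u16 = (b.0 + b.0 + (0 + 0) | 0\{b,c}) | 0 | -b-> u20
  u17 = 0 | (b.0 + 0) | -b-> u20
  u18 = 0 | (0 | a.0) | -a-> u19
  u19 = 0 | (0 | 0) | ·
  u20 = 0 | 0 | ·
LTS(Q): 21 reachable states
  v0 = c.(b.0 + b.0 + (0 + 0) | 0\{b,c}) | (a.b.(0 | 0) + (b.b.0 + c.0 | a.0)) | -a-> v1, -a-> v2, -b-> v3, -c-> v4, -c-> v5
  v1 = c.(b.0 + b.0 + (0 + 0) | 0\{b,c}) | (c.0 | 0) | -c-> v6, -c-> v7
  v2 = c.(b.0 + b.0 + (0 + 0) | 0\{b,c}) | b.(0 | 0) | -b-> v7, -c-> v8
  v3 = c.(b.0 + b.0 + (0 + 0) | 0\{b,c}) | b.0 | -b-> v9, -c-> v10
  v4 = (b.0 + b.0 + (0 + 0) | 0\{b,c}) | (a.b.(0 | 0) + (b.b.0 + c.0 | a.0)) | -a-> v6, -a-> v8, -b-> v10, -b-> v11, -c-> v12
  v5 = c.(b.0 + b.0 + (0 + 0) | 0\{b,c}) | (0 | a.0) | -a-> v7, -c-> v12
  v6 = (b.0 + b.0 + (0 + 0) | 0\{b,c}) | (c.0 | 0) | -b-> v13, -c-> v14
  v7 = c.(b.0 + b.0 + (0 + 0) | 0\{b,c}) | (0 | 0) | -c-> v14
  v8 = (b.0 + b.0 + (0 + 0) | 0\{b,c}) | b.(0 | 0) | -b-> v14, -b-> v15
  v9 = c.(b.0 + b.0 + (0 + 0) | 0\{b,c}) | 0 | -c-> v16
  v10 = (b.0 + b.0 + (0 + 0) | 0\{b,c}) | b.0 | -b-> v16, -b-> v17
  v11 = 0 | (a.b.(0 | 0) + (b.b.0 + c.0 | a.0)) | -a-> v13, -a-> v15, -b-> v17, -c-> v18
  v12 = (b.0 + b.0 + (0 + 0) | 0\{b,c}) | (0 | a.0) | -a-> v14, -b-> v18
  v13 = 0 | (c.0 | 0) | -c-> v19
  v14 = (b.0 + b.0 + (0 + 0) | 0\{b,c}) | (0 | 0) | -b-> v19
  v15 = 0 | b.(0 | 0) | -b-> v19
  v16 = (b.0 + b.0 + (0 + 0) | 0\{b,c}) | 0 | -b-> v20
  v17 = 0 | b.0 | -b-> v20
  v18 = 0 | (0 | a.0) | -a-> v19
  v19 = 0 | (0 | 0) | ·
  v20 = 0 | 0 | ·
Partition-refinement fixed point:
  B0 = {u0, v0}
  B1 = {u1, v1}
  B2 = {u6, v6}
  B3 = {u13, v13}
  B4 = {u19, u20, v19, v20}
  B5 = {u14, u15, u16, u17, v14, v15, v16, v17}
  B6 = {u7, u9, v7, v9}
  B7 = {u4, v4}
  B8 = {u12, v12}
  B9 = {u18, v18}
  B10 = {u11, v11}
  B11 = {u10, u8, v10, v8}
  B12 = {u2, u3, v2, v3}
  B13 = {u5, v5}
u0 ∈ B0, v0 ∈ B0 → same block
Bisimilar ⇒ trace-equivalent.

trace-equivalent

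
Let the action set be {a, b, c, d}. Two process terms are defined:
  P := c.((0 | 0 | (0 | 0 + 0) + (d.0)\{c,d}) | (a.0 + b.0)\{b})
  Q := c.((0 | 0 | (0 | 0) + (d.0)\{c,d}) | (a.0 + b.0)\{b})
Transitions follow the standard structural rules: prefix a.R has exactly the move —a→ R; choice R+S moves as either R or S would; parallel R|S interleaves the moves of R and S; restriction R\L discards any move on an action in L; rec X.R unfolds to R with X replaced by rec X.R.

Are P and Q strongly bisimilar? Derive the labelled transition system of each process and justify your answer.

P's transition system — 3 states:
  s0 = c.((0 | 0 | (0 | 0 + 0) + (d.0)\{c,d}) | (a.0 + b.0)\{b}) ⊢ --c--▸ s1
  s1 = (0 | 0 | (0 | 0 + 0) + (d.0)\{c,d}) | (a.0 + b.0)\{b} ⊢ --a--▸ s2
  s2 = (0 | 0 | (0 | 0 + 0) + (d.0)\{c,d}) | 0\{b} ⊢ ·
Q's transition system — 3 states:
  t0 = c.((0 | 0 | (0 | 0) + (d.0)\{c,d}) | (a.0 + b.0)\{b}) ⊢ --c--▸ t1
  t1 = (0 | 0 | (0 | 0) + (d.0)\{c,d}) | (a.0 + b.0)\{b} ⊢ --a--▸ t2
  t2 = (0 | 0 | (0 | 0) + (d.0)\{c,d}) | 0\{b} ⊢ ·
Partition-refinement fixed point:
  B0 = {s0, t0}
  B1 = {s1, t1}
  B2 = {s2, t2}
s0 ∈ B0, t0 ∈ B0 → same block

YES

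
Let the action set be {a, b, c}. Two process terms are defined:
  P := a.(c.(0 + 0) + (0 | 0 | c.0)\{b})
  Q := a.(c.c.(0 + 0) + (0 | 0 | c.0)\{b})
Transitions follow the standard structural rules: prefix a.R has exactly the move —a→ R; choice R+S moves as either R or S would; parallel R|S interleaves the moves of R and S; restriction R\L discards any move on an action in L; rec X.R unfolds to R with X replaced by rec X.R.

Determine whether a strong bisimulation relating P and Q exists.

P ≁ Q

P's transition system — 4 states:
  u0 = a.(c.(0 + 0) + (0 | 0 | c.0)\{b}) :: --a--▸ u1
  u1 = c.(0 + 0) + (0 | 0 | c.0)\{b} :: --c--▸ u2, --c--▸ u3
  u2 = (0 | 0 | 0)\{b} :: stopped
  u3 = 0 + 0 :: stopped
Q's transition system — 5 states:
  v0 = a.(c.c.(0 + 0) + (0 | 0 | c.0)\{b}) :: --a--▸ v1
  v1 = c.c.(0 + 0) + (0 | 0 | c.0)\{b} :: --c--▸ v2, --c--▸ v3
  v2 = (0 | 0 | 0)\{b} :: stopped
  v3 = c.(0 + 0) :: --c--▸ v4
  v4 = 0 + 0 :: stopped
Bisimilarity quotient blocks:
  B0 = {u0}
  B1 = {u1, v3}
  B2 = {u2, u3, v2, v4}
  B3 = {v0}
  B4 = {v1}
u0 ∈ B0, v0 ∈ B3 → different blocks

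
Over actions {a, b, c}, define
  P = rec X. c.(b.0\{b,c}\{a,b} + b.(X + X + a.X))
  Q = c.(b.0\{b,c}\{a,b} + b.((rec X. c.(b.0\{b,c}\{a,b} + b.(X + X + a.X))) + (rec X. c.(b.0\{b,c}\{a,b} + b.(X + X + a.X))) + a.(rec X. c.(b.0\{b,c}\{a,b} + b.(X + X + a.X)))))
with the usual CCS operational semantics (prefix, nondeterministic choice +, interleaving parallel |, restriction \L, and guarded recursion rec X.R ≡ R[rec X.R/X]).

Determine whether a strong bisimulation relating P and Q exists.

Reachable graph of P (4 states):
  m0 = rec X. c.(b.0\{b,c}\{a,b} + b.(X + X + a.X)) :: —c→ m1
  m1 = b.0\{b,c}\{a,b} + b.((rec X. c.(b.0\{b,c}\{a,b} + b.(X + X + a.X))) + (rec X. c.(b.0\{b,c}\{a,b} + b.(X + X + a.X))) + a.(rec X. c.(b.0\{b,c}\{a,b} + b.(X + X + a.X)))) :: —b→ m2, —b→ m3
  m2 = (rec X. c.(b.0\{b,c}\{a,b} + b.(X + X + a.X))) + (rec X. c.(b.0\{b,c}\{a,b} + b.(X + X + a.X))) + a.(rec X. c.(b.0\{b,c}\{a,b} + b.(X + X + a.X))) :: —a→ m0, —c→ m1
  m3 = 0\{b,c}\{a,b} :: ·
Reachable graph of Q (5 states):
  n0 = c.(b.0\{b,c}\{a,b} + b.((rec X. c.(b.0\{b,c}\{a,b} + b.(X + X + a.X))) + (rec X. c.(b.0\{b,c}\{a,b} + b.(X + X + a.X))) + a.(rec X. c.(b.0\{b,c}\{a,b} + b.(X + X + a.X))))) :: —c→ n1
  n1 = b.0\{b,c}\{a,b} + b.((rec X. c.(b.0\{b,c}\{a,b} + b.(X + X + a.X))) + (rec X. c.(b.0\{b,c}\{a,b} + b.(X + X + a.X))) + a.(rec X. c.(b.0\{b,c}\{a,b} + b.(X + X + a.X)))) :: —b→ n2, —b→ n3
  n2 = (rec X. c.(b.0\{b,c}\{a,b} + b.(X + X + a.X))) + (rec X. c.(b.0\{b,c}\{a,b} + b.(X + X + a.X))) + a.(rec X. c.(b.0\{b,c}\{a,b} + b.(X + X + a.X))) :: —a→ n4, —c→ n1
  n3 = 0\{b,c}\{a,b} :: ·
  n4 = rec X. c.(b.0\{b,c}\{a,b} + b.(X + X + a.X)) :: —c→ n1
Coarsest stable partition (strong bisimilarity classes):
  B0 = {m0, n0, n4}
  B1 = {m1, n1}
  B2 = {m2, n2}
  B3 = {m3, n3}
m0 ∈ B0, n0 ∈ B0 → same block

P ~ Q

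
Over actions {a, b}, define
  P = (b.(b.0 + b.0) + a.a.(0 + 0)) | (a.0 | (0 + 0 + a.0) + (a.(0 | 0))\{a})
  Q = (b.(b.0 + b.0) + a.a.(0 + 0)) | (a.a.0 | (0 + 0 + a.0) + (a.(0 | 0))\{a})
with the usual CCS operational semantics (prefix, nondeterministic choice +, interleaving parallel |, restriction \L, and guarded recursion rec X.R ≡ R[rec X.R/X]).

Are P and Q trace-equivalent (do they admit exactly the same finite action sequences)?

traces(P) ≠ traces(Q) — witness ⟨aaab⟩

Reachable graph of P (20 states):
  m0 = (b.(b.0 + b.0) + a.a.(0 + 0)) | (a.0 | (0 + 0 + a.0) + (a.(0 | 0))\{a}) ⊢ —a→ m1, —a→ m2, —a→ m3, —b→ m4
  m1 = (b.(b.0 + b.0) + a.a.(0 + 0)) | (0 | (0 + 0 + a.0)) ⊢ —a→ m5, —a→ m6, —b→ m7
  m2 = (b.(b.0 + b.0) + a.a.(0 + 0)) | (a.0 | 0) ⊢ —a→ m5, —a→ m8, —b→ m9
  m3 = a.(0 + 0) | (a.0 | (0 + 0 + a.0) + (a.(0 | 0))\{a}) ⊢ —a→ m10, —a→ m6, —a→ m8
  m4 = (b.0 + b.0) | (a.0 | (0 + 0 + a.0) + (a.(0 | 0))\{a}) ⊢ —a→ m7, —a→ m9, —b→ m11
  m5 = (b.(b.0 + b.0) + a.a.(0 + 0)) | (0 | 0) ⊢ —a→ m12, —b→ m13
  m6 = a.(0 + 0) | (0 | (0 + 0 + a.0)) ⊢ —a→ m12, —a→ m14
  m7 = (b.0 + b.0) | (0 | (0 + 0 + a.0)) ⊢ —a→ m13, —b→ m15
  m8 = a.(0 + 0) | (a.0 | 0) ⊢ —a→ m12, —a→ m16
  m9 = (b.0 + b.0) | (a.0 | 0) ⊢ —a→ m13, —b→ m17
  m10 = (0 + 0) | (a.0 | (0 + 0 + a.0) + (a.(0 | 0))\{a}) ⊢ —a→ m14, —a→ m16
  m11 = 0 | (a.0 | (0 + 0 + a.0) + (a.(0 | 0))\{a}) ⊢ —a→ m15, —a→ m17
  m12 = a.(0 + 0) | (0 | 0) ⊢ —a→ m18
  m13 = (b.0 + b.0) | (0 | 0) ⊢ —b→ m19
  m14 = (0 + 0) | (0 | (0 + 0 + a.0)) ⊢ —a→ m18
  m15 = 0 | (0 | (0 + 0 + a.0)) ⊢ —a→ m19
  m16 = (0 + 0) | (a.0 | 0) ⊢ —a→ m18
  m17 = 0 | (a.0 | 0) ⊢ —a→ m19
  m18 = (0 + 0) | (0 | 0) ⊢ deadlocked
  m19 = 0 | (0 | 0) ⊢ deadlocked
Reachable graph of Q (30 states):
  n0 = (b.(b.0 + b.0) + a.a.(0 + 0)) | (a.a.0 | (0 + 0 + a.0) + (a.(0 | 0))\{a}) ⊢ —a→ n1, —a→ n2, —a→ n3, —b→ n4
  n1 = (b.(b.0 + b.0) + a.a.(0 + 0)) | (a.0 | (0 + 0 + a.0)) ⊢ —a→ n5, —a→ n6, —a→ n7, —b→ n8
  n2 = (b.(b.0 + b.0) + a.a.(0 + 0)) | (a.a.0 | 0) ⊢ —a→ n6, —a→ n9, —b→ n10
  n3 = a.(0 + 0) | (a.a.0 | (0 + 0 + a.0) + (a.(0 | 0))\{a}) ⊢ —a→ n11, —a→ n7, —a→ n9
  n4 = (b.0 + b.0) | (a.a.0 | (0 + 0 + a.0) + (a.(0 | 0))\{a}) ⊢ —a→ n10, —a→ n8, —b→ n12
  n5 = (b.(b.0 + b.0) + a.a.(0 + 0)) | (0 | (0 + 0 + a.0)) ⊢ —a→ n13, —a→ n14, —b→ n15
  n6 = (b.(b.0 + b.0) + a.a.(0 + 0)) | (a.0 | 0) ⊢ —a→ n13, —a→ n16, —b→ n17
  n7 = a.(0 + 0) | (a.0 | (0 + 0 + a.0)) ⊢ —a→ n14, —a→ n16, —a→ n18
  n8 = (b.0 + b.0) | (a.0 | (0 + 0 + a.0)) ⊢ —a→ n15, —a→ n17, —b→ n19
  n9 = a.(0 + 0) | (a.a.0 | 0) ⊢ —a→ n16, —a→ n20
  n10 = (b.0 + b.0) | (a.a.0 | 0) ⊢ —a→ n17, —b→ n21
  n11 = (0 + 0) | (a.a.0 | (0 + 0 + a.0) + (a.(0 | 0))\{a}) ⊢ —a→ n18, —a→ n20
  n12 = 0 | (a.a.0 | (0 + 0 + a.0) + (a.(0 | 0))\{a}) ⊢ —a→ n19, —a→ n21
  n13 = (b.(b.0 + b.0) + a.a.(0 + 0)) | (0 | 0) ⊢ —a→ n22, —b→ n23
  n14 = a.(0 + 0) | (0 | (0 + 0 + a.0)) ⊢ —a→ n22, —a→ n24
  n15 = (b.0 + b.0) | (0 | (0 + 0 + a.0)) ⊢ —a→ n23, —b→ n25
  n16 = a.(0 + 0) | (a.0 | 0) ⊢ —a→ n22, —a→ n26
  n17 = (b.0 + b.0) | (a.0 | 0) ⊢ —a→ n23, —b→ n27
  n18 = (0 + 0) | (a.0 | (0 + 0 + a.0)) ⊢ —a→ n24, —a→ n26
  n19 = 0 | (a.0 | (0 + 0 + a.0)) ⊢ —a→ n25, —a→ n27
  n20 = (0 + 0) | (a.a.0 | 0) ⊢ —a→ n26
  n21 = 0 | (a.a.0 | 0) ⊢ —a→ n27
  n22 = a.(0 + 0) | (0 | 0) ⊢ —a→ n28
  n23 = (b.0 + b.0) | (0 | 0) ⊢ —b→ n29
  n24 = (0 + 0) | (0 | (0 + 0 + a.0)) ⊢ —a→ n28
  n25 = 0 | (0 | (0 + 0 + a.0)) ⊢ —a→ n29
  n26 = (0 + 0) | (a.0 | 0) ⊢ —a→ n28
  n27 = 0 | (a.0 | 0) ⊢ —a→ n29
  n28 = (0 + 0) | (0 | 0) ⊢ deadlocked
  n29 = 0 | (0 | 0) ⊢ deadlocked
Executing aaab from Q (initial set {n0}):
  step 1 (a): {n1, n2, n3}
  step 2 (a): {n11, n5, n6, n7, n9}
  step 3 (a): {n13, n14, n16, n18, n20}
  step 4 (b): {n23}
  — Q admits the full trace.
Executing aaab from P (initial set {m0}):
  step 1 (a): {m1, m2, m3}
  step 2 (a): {m10, m5, m6, m8}
  step 3 (a): {m12, m14, m16}
  step 4 (b): ∅  — P cannot continue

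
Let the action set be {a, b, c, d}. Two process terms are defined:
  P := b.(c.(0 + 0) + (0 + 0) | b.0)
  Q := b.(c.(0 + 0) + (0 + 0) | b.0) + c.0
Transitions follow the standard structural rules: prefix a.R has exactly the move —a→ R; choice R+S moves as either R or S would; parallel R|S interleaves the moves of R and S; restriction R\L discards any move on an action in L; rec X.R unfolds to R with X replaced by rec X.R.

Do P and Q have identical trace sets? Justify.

LTS(P): 4 reachable states
  m0 = b.(c.(0 + 0) + (0 + 0) | b.0) → =b=> m1
  m1 = c.(0 + 0) + (0 + 0) | b.0 → =b=> m2, =c=> m3
  m2 = (0 + 0) | 0 → (no moves)
  m3 = 0 + 0 → (no moves)
LTS(Q): 5 reachable states
  n0 = b.(c.(0 + 0) + (0 + 0) | b.0) + c.0 → =b=> n1, =c=> n2
  n1 = c.(0 + 0) + (0 + 0) | b.0 → =b=> n3, =c=> n4
  n2 = 0 → (no moves)
  n3 = (0 + 0) | 0 → (no moves)
  n4 = 0 + 0 → (no moves)
Trace ⟨c⟩ through Q, begin at {n0}:
  step 1 (c): {n2}
  Q completes σ.
Trace ⟨c⟩ through P, begin at {m0}:
  step 1 (c): no successor for P

NO — witness ⟨c⟩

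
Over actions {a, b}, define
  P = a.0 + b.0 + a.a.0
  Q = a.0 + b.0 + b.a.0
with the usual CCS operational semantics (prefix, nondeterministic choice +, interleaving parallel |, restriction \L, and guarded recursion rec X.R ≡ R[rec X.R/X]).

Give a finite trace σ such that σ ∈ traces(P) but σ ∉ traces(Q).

aa

Reachable graph of P (3 states):
  p0 = a.0 + b.0 + a.a.0 has moves —a→ p1, —a→ p2, —b→ p1
  p1 = 0 has moves deadlocked
  p2 = a.0 has moves —a→ p1
Reachable graph of Q (3 states):
  q0 = a.0 + b.0 + b.a.0 has moves —a→ q1, —b→ q1, —b→ q2
  q1 = 0 has moves deadlocked
  q2 = a.0 has moves —a→ q1
Run σ = ⟨aa⟩ on P: start {p0}
  step 1 (a): {p1, p2}
  step 2 (a): {p1}
  P completes σ.
Run σ = ⟨aa⟩ on Q: start {q0}
  step 1 (a): {q1}
  step 2 (a): ∅  — Q cannot continue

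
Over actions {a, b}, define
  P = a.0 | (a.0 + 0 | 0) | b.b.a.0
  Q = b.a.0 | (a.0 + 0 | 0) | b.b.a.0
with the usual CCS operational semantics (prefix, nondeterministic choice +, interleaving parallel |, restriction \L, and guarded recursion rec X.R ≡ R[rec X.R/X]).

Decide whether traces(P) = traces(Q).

Reachable graph of P (16 states):
  s0 = a.0 | (a.0 + 0 | 0) | b.b.a.0 → =a=> s1, =a=> s2, =b=> s3
  s1 = 0 | (a.0 + 0 | 0) | b.b.a.0 → =a=> s4, =b=> s5
  s2 = a.0 | 0 | b.b.a.0 → =a=> s4, =b=> s6
  s3 = a.0 | (a.0 + 0 | 0) | b.a.0 → =a=> s5, =a=> s6, =b=> s7
  s4 = 0 | 0 | b.b.a.0 → =b=> s8
  s5 = 0 | (a.0 + 0 | 0) | b.a.0 → =a=> s8, =b=> s9
  s6 = a.0 | 0 | b.a.0 → =a=> s8, =b=> s10
  s7 = a.0 | (a.0 + 0 | 0) | a.0 → =a=> s10, =a=> s11, =a=> s9
  s8 = 0 | 0 | b.a.0 → =b=> s12
  s9 = 0 | (a.0 + 0 | 0) | a.0 → =a=> s12, =a=> s13
  s10 = a.0 | 0 | a.0 → =a=> s12, =a=> s14
  s11 = a.0 | (a.0 + 0 | 0) | 0 → =a=> s13, =a=> s14
  s12 = 0 | 0 | a.0 → =a=> s15
  s13 = 0 | (a.0 + 0 | 0) | 0 → =a=> s15
  s14 = a.0 | 0 | 0 → =a=> s15
  s15 = 0 | 0 | 0 → deadlocked
Reachable graph of Q (24 states):
  t0 = b.a.0 | (a.0 + 0 | 0) | b.b.a.0 → =a=> t1, =b=> t2, =b=> t3
  t1 = b.a.0 | 0 | b.b.a.0 → =b=> t4, =b=> t5
  t2 = a.0 | (a.0 + 0 | 0) | b.b.a.0 → =a=> t4, =a=> t6, =b=> t7
  t3 = b.a.0 | (a.0 + 0 | 0) | b.a.0 → =a=> t5, =b=> t7, =b=> t8
  t4 = a.0 | 0 | b.b.a.0 → =a=> t9, =b=> t10
  t5 = b.a.0 | 0 | b.a.0 → =b=> t10, =b=> t11
  t6 = 0 | (a.0 + 0 | 0) | b.b.a.0 → =a=> t9, =b=> t12
  t7 = a.0 | (a.0 + 0 | 0) | b.a.0 → =a=> t10, =a=> t12, =b=> t13
  t8 = b.a.0 | (a.0 + 0 | 0) | a.0 → =a=> t11, =a=> t14, =b=> t13
  t9 = 0 | 0 | b.b.a.0 → =b=> t15
  t10 = a.0 | 0 | b.a.0 → =a=> t15, =b=> t16
  t11 = b.a.0 | 0 | a.0 → =a=> t17, =b=> t16
  t12 = 0 | (a.0 + 0 | 0) | b.a.0 → =a=> t15, =b=> t18
  t13 = a.0 | (a.0 + 0 | 0) | a.0 → =a=> t16, =a=> t18, =a=> t19
  t14 = b.a.0 | (a.0 + 0 | 0) | 0 → =a=> t17, =b=> t19
  t15 = 0 | 0 | b.a.0 → =b=> t20
  t16 = a.0 | 0 | a.0 → =a=> t20, =a=> t21
  t17 = b.a.0 | 0 | 0 → =b=> t21
  t18 = 0 | (a.0 + 0 | 0) | a.0 → =a=> t20, =a=> t22
  t19 = a.0 | (a.0 + 0 | 0) | 0 → =a=> t21, =a=> t22
  t20 = 0 | 0 | a.0 → =a=> t23
  t21 = a.0 | 0 | 0 → =a=> t23
  t22 = 0 | (a.0 + 0 | 0) | 0 → =a=> t23
  t23 = 0 | 0 | 0 → deadlocked
Executing aa from P (initial set {s0}):
  step 1 (a): {s1, s2}
  step 2 (a): {s4}
  P completes σ.
Executing aa from Q (initial set {t0}):
  step 1 (a): {t1}
  step 2 (a): ∅  — Q cannot continue

NO — witness ⟨aa⟩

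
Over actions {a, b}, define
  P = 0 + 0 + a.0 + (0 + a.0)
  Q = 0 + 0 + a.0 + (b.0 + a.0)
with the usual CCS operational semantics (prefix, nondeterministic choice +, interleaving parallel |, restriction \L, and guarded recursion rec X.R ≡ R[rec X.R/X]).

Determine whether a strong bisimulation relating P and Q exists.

Reachable graph of P (2 states):
  s0 = 0 + 0 + a.0 + (0 + a.0) | =a=> s1
  s1 = 0 | stopped
Reachable graph of Q (2 states):
  t0 = 0 + 0 + a.0 + (b.0 + a.0) | =a=> t1, =b=> t1
  t1 = 0 | stopped
Coarsest stable partition (strong bisimilarity classes):
  B0 = {s0}
  B1 = {s1, t1}
  B2 = {t0}
s0 ∈ B0, t0 ∈ B2 → different blocks

NO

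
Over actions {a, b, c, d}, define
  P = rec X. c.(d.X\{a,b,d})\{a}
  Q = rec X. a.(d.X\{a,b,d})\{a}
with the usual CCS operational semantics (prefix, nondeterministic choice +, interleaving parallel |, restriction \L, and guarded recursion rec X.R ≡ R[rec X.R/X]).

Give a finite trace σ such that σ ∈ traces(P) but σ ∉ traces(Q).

c

P's transition system — 4 states:
  p0 = rec X. c.(d.X\{a,b,d})\{a} has moves —c→ p1
  p1 = (d.(rec X. c.(d.X\{a,b,d})\{a})\{a,b,d})\{a} has moves —d→ p2
  p2 = (rec X. c.(d.X\{a,b,d})\{a})\{a,b,d}\{a} has moves —c→ p3
  p3 = (d.(rec X. c.(d.X\{a,b,d})\{a})\{a,b,d})\{a}\{a,b,d}\{a} has moves stopped
Q's transition system — 3 states:
  q0 = rec X. a.(d.X\{a,b,d})\{a} has moves —a→ q1
  q1 = (d.(rec X. a.(d.X\{a,b,d})\{a})\{a,b,d})\{a} has moves —d→ q2
  q2 = (rec X. a.(d.X\{a,b,d})\{a})\{a,b,d}\{a} has moves stopped
Executing c from P (initial set {p0}):
  after c @ step 1: {p1}
  — P admits the full trace.
Executing c from Q (initial set {q0}):
  after c @ step 1: no successor for Q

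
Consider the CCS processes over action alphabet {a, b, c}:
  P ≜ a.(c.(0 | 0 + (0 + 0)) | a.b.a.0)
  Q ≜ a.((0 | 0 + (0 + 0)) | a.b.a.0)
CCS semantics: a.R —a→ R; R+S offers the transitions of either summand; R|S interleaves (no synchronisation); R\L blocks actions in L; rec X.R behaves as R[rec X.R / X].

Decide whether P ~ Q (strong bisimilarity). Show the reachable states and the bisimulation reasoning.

P ≁ Q

P's transition system — 9 states:
  m0 = a.(c.(0 | 0 + (0 + 0)) | a.b.a.0) :: =a=> m1
  m1 = c.(0 | 0 + (0 + 0)) | a.b.a.0 :: =a=> m2, =c=> m3
  m2 = c.(0 | 0 + (0 + 0)) | b.a.0 :: =b=> m4, =c=> m5
  m3 = (0 | 0 + (0 + 0)) | a.b.a.0 :: =a=> m5
  m4 = c.(0 | 0 + (0 + 0)) | a.0 :: =a=> m6, =c=> m7
  m5 = (0 | 0 + (0 + 0)) | b.a.0 :: =b=> m7
  m6 = c.(0 | 0 + (0 + 0)) | 0 :: =c=> m8
  m7 = (0 | 0 + (0 + 0)) | a.0 :: =a=> m8
  m8 = (0 | 0 + (0 + 0)) | 0 :: (no moves)
Q's transition system — 5 states:
  n0 = a.((0 | 0 + (0 + 0)) | a.b.a.0) :: =a=> n1
  n1 = (0 | 0 + (0 + 0)) | a.b.a.0 :: =a=> n2
  n2 = (0 | 0 + (0 + 0)) | b.a.0 :: =b=> n3
  n3 = (0 | 0 + (0 + 0)) | a.0 :: =a=> n4
  n4 = (0 | 0 + (0 + 0)) | 0 :: (no moves)
Partition-refinement fixed point:
  B0 = {m0}
  B1 = {m1}
  B2 = {m3, n1}
  B3 = {m5, n2}
  B4 = {m7, n3}
  B5 = {m8, n4}
  B6 = {m2}
  B7 = {m4}
  B8 = {m6}
  B9 = {n0}
m0 ∈ B0, n0 ∈ B9 → different blocks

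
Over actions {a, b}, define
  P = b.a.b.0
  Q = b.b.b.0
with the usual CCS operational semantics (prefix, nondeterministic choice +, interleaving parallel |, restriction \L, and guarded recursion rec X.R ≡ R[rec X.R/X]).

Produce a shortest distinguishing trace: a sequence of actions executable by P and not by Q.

LTS(P): 4 reachable states
  p0 = b.a.b.0 has moves —b→ p1
  p1 = a.b.0 has moves —a→ p2
  p2 = b.0 has moves —b→ p3
  p3 = 0 has moves (no moves)
LTS(Q): 4 reachable states
  q0 = b.b.b.0 has moves —b→ q1
  q1 = b.b.0 has moves —b→ q2
  q2 = b.0 has moves —b→ q3
  q3 = 0 has moves (no moves)
Executing ba from P (initial set {p0}):
  step 1 (b): {p1}
  step 2 (a): {p2}
  — P admits the full trace.
Executing ba from Q (initial set {q0}):
  step 1 (b): {q1}
  step 2 (a): ∅ (Q stuck)

ba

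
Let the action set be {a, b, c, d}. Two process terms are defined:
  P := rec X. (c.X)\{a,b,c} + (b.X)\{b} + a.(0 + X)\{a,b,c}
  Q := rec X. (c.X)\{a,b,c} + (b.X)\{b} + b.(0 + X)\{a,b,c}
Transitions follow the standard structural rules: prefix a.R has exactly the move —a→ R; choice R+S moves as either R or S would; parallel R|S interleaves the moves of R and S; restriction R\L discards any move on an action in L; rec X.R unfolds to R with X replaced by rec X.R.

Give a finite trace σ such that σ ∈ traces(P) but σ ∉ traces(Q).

P's transition system — 2 states:
  m0 = rec X. (c.X)\{a,b,c} + (b.X)\{b} + a.(0 + X)\{a,b,c} → ··a··> m1
  m1 = (0 + (rec X. (c.X)\{a,b,c} + (b.X)\{b} + a.(0 + X)\{a,b,c}))\{a,b,c} → deadlocked
Q's transition system — 2 states:
  n0 = rec X. (c.X)\{a,b,c} + (b.X)\{b} + b.(0 + X)\{a,b,c} → ··b··> n1
  n1 = (0 + (rec X. (c.X)\{a,b,c} + (b.X)\{b} + b.(0 + X)\{a,b,c}))\{a,b,c} → deadlocked
Executing a from P (initial set {m0}):
  step 1 (a): {m1}
  P completes σ.
Executing a from Q (initial set {n0}):
  step 1 (a): ∅  — Q cannot continue

a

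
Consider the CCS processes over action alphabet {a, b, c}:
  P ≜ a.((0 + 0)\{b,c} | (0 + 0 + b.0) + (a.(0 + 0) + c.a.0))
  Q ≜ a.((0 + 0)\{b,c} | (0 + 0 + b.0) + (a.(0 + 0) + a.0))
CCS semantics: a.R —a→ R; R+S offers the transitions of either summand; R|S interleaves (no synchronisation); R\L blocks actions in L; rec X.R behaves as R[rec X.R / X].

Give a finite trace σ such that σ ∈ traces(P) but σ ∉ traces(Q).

P's transition system — 6 states:
  p0 = a.((0 + 0)\{b,c} | (0 + 0 + b.0) + (a.(0 + 0) + c.a.0)) :: -a-> p1
  p1 = (0 + 0)\{b,c} | (0 + 0 + b.0) + (a.(0 + 0) + c.a.0) :: -a-> p2, -b-> p3, -c-> p4
  p2 = 0 + 0 :: ·
  p3 = (0 + 0)\{b,c} | 0 :: ·
  p4 = a.0 :: -a-> p5
  p5 = 0 :: ·
Q's transition system — 5 states:
  q0 = a.((0 + 0)\{b,c} | (0 + 0 + b.0) + (a.(0 + 0) + a.0)) :: -a-> q1
  q1 = (0 + 0)\{b,c} | (0 + 0 + b.0) + (a.(0 + 0) + a.0) :: -a-> q2, -a-> q3, -b-> q4
  q2 = 0 :: ·
  q3 = 0 + 0 :: ·
  q4 = (0 + 0)\{b,c} | 0 :: ·
Executing ac from P (initial set {p0}):
  step 1 (a): {p1}
  step 2 (c): {p4}
  P completes σ.
Executing ac from Q (initial set {q0}):
  step 1 (a): {q1}
  step 2 (c): ∅ (Q stuck)

ac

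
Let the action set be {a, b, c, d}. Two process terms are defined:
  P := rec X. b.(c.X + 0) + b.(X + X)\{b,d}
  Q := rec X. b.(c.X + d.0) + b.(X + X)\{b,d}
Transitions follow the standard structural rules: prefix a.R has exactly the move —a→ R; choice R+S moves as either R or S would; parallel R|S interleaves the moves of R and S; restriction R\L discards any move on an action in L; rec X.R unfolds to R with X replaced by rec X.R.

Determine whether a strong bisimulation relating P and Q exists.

P ≁ Q

P's transition system — 3 states:
  s0 = rec X. b.(c.X + 0) + b.(X + X)\{b,d} ⊢ -b-> s1, -b-> s2
  s1 = ((rec X. b.(c.X + 0) + b.(X + X)\{b,d}) + (rec X. b.(c.X + 0) + b.(X + X)\{b,d}))\{b,d} ⊢ deadlocked
  s2 = c.(rec X. b.(c.X + 0) + b.(X + X)\{b,d}) + 0 ⊢ -c-> s0
Q's transition system — 4 states:
  t0 = rec X. b.(c.X + d.0) + b.(X + X)\{b,d} ⊢ -b-> t1, -b-> t2
  t1 = ((rec X. b.(c.X + d.0) + b.(X + X)\{b,d}) + (rec X. b.(c.X + d.0) + b.(X + X)\{b,d}))\{b,d} ⊢ deadlocked
  t2 = c.(rec X. b.(c.X + d.0) + b.(X + X)\{b,d}) + d.0 ⊢ -c-> t0, -d-> t3
  t3 = 0 ⊢ deadlocked
Partition-refinement fixed point:
  B0 = {s0}
  B1 = {s1, t1, t3}
  B2 = {s2}
  B3 = {t0}
  B4 = {t2}
s0 ∈ B0, t0 ∈ B3 → different blocks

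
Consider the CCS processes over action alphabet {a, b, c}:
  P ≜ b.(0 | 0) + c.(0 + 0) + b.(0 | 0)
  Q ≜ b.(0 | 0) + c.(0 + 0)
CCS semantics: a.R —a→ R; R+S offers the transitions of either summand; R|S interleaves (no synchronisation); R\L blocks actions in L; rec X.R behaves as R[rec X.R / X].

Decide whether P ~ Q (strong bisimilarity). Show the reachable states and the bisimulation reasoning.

bisimilar

Reachable graph of P (3 states):
  u0 = b.(0 | 0) + c.(0 + 0) + b.(0 | 0) has moves --b--▸ u1, --c--▸ u2
  u1 = 0 | 0 has moves ·
  u2 = 0 + 0 has moves ·
Reachable graph of Q (3 states):
  v0 = b.(0 | 0) + c.(0 + 0) has moves --b--▸ v1, --c--▸ v2
  v1 = 0 | 0 has moves ·
  v2 = 0 + 0 has moves ·
Partition-refinement fixed point:
  B0 = {u0, v0}
  B1 = {u1, u2, v1, v2}
u0 ∈ B0, v0 ∈ B0 → same block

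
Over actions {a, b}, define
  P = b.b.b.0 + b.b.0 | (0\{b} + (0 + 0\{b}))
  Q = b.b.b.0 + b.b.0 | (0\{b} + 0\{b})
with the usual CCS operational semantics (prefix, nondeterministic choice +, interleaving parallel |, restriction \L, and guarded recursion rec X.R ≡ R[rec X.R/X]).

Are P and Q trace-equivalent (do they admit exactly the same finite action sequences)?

trace-equivalent

P's transition system — 6 states:
  m0 = b.b.b.0 + b.b.0 | (0\{b} + (0 + 0\{b})) → -b-> m1, -b-> m2
  m1 = b.0 | (0\{b} + (0 + 0\{b})) → -b-> m3
  m2 = b.b.0 → -b-> m4
  m3 = 0 | (0\{b} + (0 + 0\{b})) → stopped
  m4 = b.0 → -b-> m5
  m5 = 0 → stopped
Q's transition system — 6 states:
  n0 = b.b.b.0 + b.b.0 | (0\{b} + 0\{b}) → -b-> n1, -b-> n2
  n1 = b.0 | (0\{b} + 0\{b}) → -b-> n3
  n2 = b.b.0 → -b-> n4
  n3 = 0 | (0\{b} + 0\{b}) → stopped
  n4 = b.0 → -b-> n5
  n5 = 0 → stopped
Partition-refinement fixed point:
  B0 = {m0, n0}
  B1 = {m2, n2}
  B2 = {m1, m4, n1, n4}
  B3 = {m3, m5, n3, n5}
m0 ∈ B0, n0 ∈ B0 → same block
Bisimilar ⇒ trace-equivalent.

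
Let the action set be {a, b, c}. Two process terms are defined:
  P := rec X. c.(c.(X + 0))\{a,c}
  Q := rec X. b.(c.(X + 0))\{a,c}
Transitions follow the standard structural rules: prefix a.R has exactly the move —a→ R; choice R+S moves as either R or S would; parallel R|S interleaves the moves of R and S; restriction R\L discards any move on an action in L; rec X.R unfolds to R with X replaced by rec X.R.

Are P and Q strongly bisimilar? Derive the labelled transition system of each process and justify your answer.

P ≁ Q

Reachable graph of P (2 states):
  s0 = rec X. c.(c.(X + 0))\{a,c} has moves ··c··> s1
  s1 = (c.((rec X. c.(c.(X + 0))\{a,c}) + 0))\{a,c} has moves deadlocked
Reachable graph of Q (2 states):
  t0 = rec X. b.(c.(X + 0))\{a,c} has moves ··b··> t1
  t1 = (c.((rec X. b.(c.(X + 0))\{a,c}) + 0))\{a,c} has moves deadlocked
Partition-refinement fixed point:
  B0 = {s0}
  B1 = {s1, t1}
  B2 = {t0}
s0 ∈ B0, t0 ∈ B2 → different blocks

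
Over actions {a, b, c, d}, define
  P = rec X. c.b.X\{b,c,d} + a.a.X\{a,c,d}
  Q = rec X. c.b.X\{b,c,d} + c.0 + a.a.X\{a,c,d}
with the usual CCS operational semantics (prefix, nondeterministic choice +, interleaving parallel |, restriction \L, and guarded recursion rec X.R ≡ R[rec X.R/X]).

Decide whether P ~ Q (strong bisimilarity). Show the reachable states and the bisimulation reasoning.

P ≁ Q

Reachable graph of P (7 states):
  u0 = rec X. c.b.X\{b,c,d} + a.a.X\{a,c,d} ⊢ =a=> u1, =c=> u2
  u1 = a.(rec X. c.b.X\{b,c,d} + a.a.X\{a,c,d})\{a,c,d} ⊢ =a=> u3
  u2 = b.(rec X. c.b.X\{b,c,d} + a.a.X\{a,c,d})\{b,c,d} ⊢ =b=> u4
  u3 = (rec X. c.b.X\{b,c,d} + a.a.X\{a,c,d})\{a,c,d} ⊢ stopped
  u4 = (rec X. c.b.X\{b,c,d} + a.a.X\{a,c,d})\{b,c,d} ⊢ =a=> u5
  u5 = (a.(rec X. c.b.X\{b,c,d} + a.a.X\{a,c,d})\{a,c,d})\{b,c,d} ⊢ =a=> u6
  u6 = (rec X. c.b.X\{b,c,d} + a.a.X\{a,c,d})\{a,c,d}\{b,c,d} ⊢ stopped
Reachable graph of Q (8 states):
  v0 = rec X. c.b.X\{b,c,d} + c.0 + a.a.X\{a,c,d} ⊢ =a=> v1, =c=> v2, =c=> v3
  v1 = a.(rec X. c.b.X\{b,c,d} + c.0 + a.a.X\{a,c,d})\{a,c,d} ⊢ =a=> v4
  v2 = 0 ⊢ stopped
  v3 = b.(rec X. c.b.X\{b,c,d} + c.0 + a.a.X\{a,c,d})\{b,c,d} ⊢ =b=> v5
  v4 = (rec X. c.b.X\{b,c,d} + c.0 + a.a.X\{a,c,d})\{a,c,d} ⊢ stopped
  v5 = (rec X. c.b.X\{b,c,d} + c.0 + a.a.X\{a,c,d})\{b,c,d} ⊢ =a=> v6
  v6 = (a.(rec X. c.b.X\{b,c,d} + c.0 + a.a.X\{a,c,d})\{a,c,d})\{b,c,d} ⊢ =a=> v7
  v7 = (rec X. c.b.X\{b,c,d} + c.0 + a.a.X\{a,c,d})\{a,c,d}\{b,c,d} ⊢ stopped
Partition-refinement fixed point:
  B0 = {u0}
  B1 = {u1, u5, v1, v6}
  B2 = {u3, u6, v2, v4, v7}
  B3 = {u2, v3}
  B4 = {u4, v5}
  B5 = {v0}
u0 ∈ B0, v0 ∈ B5 → different blocks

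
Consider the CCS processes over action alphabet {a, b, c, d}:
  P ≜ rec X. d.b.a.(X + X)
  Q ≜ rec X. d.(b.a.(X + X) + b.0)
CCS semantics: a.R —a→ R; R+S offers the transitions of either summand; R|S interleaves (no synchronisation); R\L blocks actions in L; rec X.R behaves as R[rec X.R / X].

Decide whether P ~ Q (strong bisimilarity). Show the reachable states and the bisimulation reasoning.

not bisimilar

Reachable graph of P (4 states):
  p0 = rec X. d.b.a.(X + X) | =d=> p1
  p1 = b.a.((rec X. d.b.a.(X + X)) + (rec X. d.b.a.(X + X))) | =b=> p2
  p2 = a.((rec X. d.b.a.(X + X)) + (rec X. d.b.a.(X + X))) | =a=> p3
  p3 = (rec X. d.b.a.(X + X)) + (rec X. d.b.a.(X + X)) | =d=> p1
Reachable graph of Q (5 states):
  q0 = rec X. d.(b.a.(X + X) + b.0) | =d=> q1
  q1 = b.a.((rec X. d.(b.a.(X + X) + b.0)) + (rec X. d.(b.a.(X + X) + b.0))) + b.0 | =b=> q2, =b=> q3
  q2 = 0 | (no moves)
  q3 = a.((rec X. d.(b.a.(X + X) + b.0)) + (rec X. d.(b.a.(X + X) + b.0))) | =a=> q4
  q4 = (rec X. d.(b.a.(X + X) + b.0)) + (rec X. d.(b.a.(X + X) + b.0)) | =d=> q1
Partition-refinement fixed point:
  B0 = {p0, p3}
  B1 = {p1}
  B2 = {p2}
  B3 = {q0, q4}
  B4 = {q1}
  B5 = {q3}
  B6 = {q2}
p0 ∈ B0, q0 ∈ B3 → different blocks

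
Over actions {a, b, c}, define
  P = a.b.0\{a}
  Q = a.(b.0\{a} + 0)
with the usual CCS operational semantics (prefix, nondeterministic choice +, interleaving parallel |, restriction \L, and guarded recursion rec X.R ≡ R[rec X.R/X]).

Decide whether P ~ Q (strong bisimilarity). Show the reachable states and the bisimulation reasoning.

YES

P's transition system — 3 states:
  p0 = a.b.0\{a} :: --a--▸ p1
  p1 = b.0\{a} :: --b--▸ p2
  p2 = 0\{a} :: stopped
Q's transition system — 3 states:
  q0 = a.(b.0\{a} + 0) :: --a--▸ q1
  q1 = b.0\{a} + 0 :: --b--▸ q2
  q2 = 0\{a} :: stopped
Coarsest stable partition (strong bisimilarity classes):
  B0 = {p0, q0}
  B1 = {p1, q1}
  B2 = {p2, q2}
p0 ∈ B0, q0 ∈ B0 → same block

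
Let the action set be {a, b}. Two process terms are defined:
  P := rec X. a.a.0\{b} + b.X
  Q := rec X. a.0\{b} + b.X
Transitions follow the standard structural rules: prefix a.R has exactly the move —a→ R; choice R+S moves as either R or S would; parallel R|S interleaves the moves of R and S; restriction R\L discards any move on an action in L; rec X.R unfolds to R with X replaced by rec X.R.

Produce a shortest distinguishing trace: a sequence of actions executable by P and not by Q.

LTS(P): 3 reachable states
  p0 = rec X. a.a.0\{b} + b.X has moves -a-> p1, -b-> p0
  p1 = a.0\{b} has moves -a-> p2
  p2 = 0\{b} has moves ·
LTS(Q): 2 reachable states
  q0 = rec X. a.0\{b} + b.X has moves -a-> q1, -b-> q0
  q1 = 0\{b} has moves ·
Executing aa from P (initial set {p0}):
  step 1 (a): {p1}
  step 2 (a): {p2}
  ✓ P
Executing aa from Q (initial set {q0}):
  step 1 (a): {q1}
  step 2 (a): ∅  — Q cannot continue

aa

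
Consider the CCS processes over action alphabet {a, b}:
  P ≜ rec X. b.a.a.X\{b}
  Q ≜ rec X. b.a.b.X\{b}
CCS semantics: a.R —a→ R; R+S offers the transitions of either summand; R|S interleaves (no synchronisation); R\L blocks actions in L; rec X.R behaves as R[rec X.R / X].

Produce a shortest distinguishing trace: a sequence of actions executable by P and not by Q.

P's transition system — 4 states:
  s0 = rec X. b.a.a.X\{b} :: =b=> s1
  s1 = a.a.(rec X. b.a.a.X\{b})\{b} :: =a=> s2
  s2 = a.(rec X. b.a.a.X\{b})\{b} :: =a=> s3
  s3 = (rec X. b.a.a.X\{b})\{b} :: stopped
Q's transition system — 4 states:
  t0 = rec X. b.a.b.X\{b} :: =b=> t1
  t1 = a.b.(rec X. b.a.b.X\{b})\{b} :: =a=> t2
  t2 = b.(rec X. b.a.b.X\{b})\{b} :: =b=> t3
  t3 = (rec X. b.a.b.X\{b})\{b} :: stopped
Run σ = ⟨baa⟩ on P: start {s0}
  step 1 (b): {s1}
  step 2 (a): {s2}
  step 3 (a): {s3}
  — P admits the full trace.
Run σ = ⟨baa⟩ on Q: start {t0}
  step 1 (b): {t1}
  step 2 (a): {t2}
  step 3 (a): no successor for Q

baa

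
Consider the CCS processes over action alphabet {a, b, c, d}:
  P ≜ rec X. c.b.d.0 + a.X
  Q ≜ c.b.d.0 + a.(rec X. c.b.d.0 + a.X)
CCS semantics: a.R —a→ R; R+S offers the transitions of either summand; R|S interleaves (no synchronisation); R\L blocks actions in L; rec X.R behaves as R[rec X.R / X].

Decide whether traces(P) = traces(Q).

Reachable graph of P (4 states):
  p0 = rec X. c.b.d.0 + a.X ⊢ —a→ p0, —c→ p1
  p1 = b.d.0 ⊢ —b→ p2
  p2 = d.0 ⊢ —d→ p3
  p3 = 0 ⊢ stopped
Reachable graph of Q (5 states):
  q0 = c.b.d.0 + a.(rec X. c.b.d.0 + a.X) ⊢ —a→ q1, —c→ q2
  q1 = rec X. c.b.d.0 + a.X ⊢ —a→ q1, —c→ q2
  q2 = b.d.0 ⊢ —b→ q3
  q3 = d.0 ⊢ —d→ q4
  q4 = 0 ⊢ stopped
Partition-refinement fixed point:
  B0 = {p0, q0, q1}
  B1 = {p1, q2}
  B2 = {p2, q3}
  B3 = {p3, q4}
p0 ∈ B0, q0 ∈ B0 → same block
Bisimilar ⇒ trace-equivalent.

traces(P) = traces(Q)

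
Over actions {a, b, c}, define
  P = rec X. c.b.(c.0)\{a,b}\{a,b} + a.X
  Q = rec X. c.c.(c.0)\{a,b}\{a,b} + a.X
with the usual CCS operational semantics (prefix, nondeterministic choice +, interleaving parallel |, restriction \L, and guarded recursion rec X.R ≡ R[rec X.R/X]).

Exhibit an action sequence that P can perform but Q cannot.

cb

LTS(P): 4 reachable states
  p0 = rec X. c.b.(c.0)\{a,b}\{a,b} + a.X ⊢ =a=> p0, =c=> p1
  p1 = b.(c.0)\{a,b}\{a,b} ⊢ =b=> p2
  p2 = (c.0)\{a,b}\{a,b} ⊢ =c=> p3
  p3 = 0\{a,b}\{a,b} ⊢ deadlocked
LTS(Q): 4 reachable states
  q0 = rec X. c.c.(c.0)\{a,b}\{a,b} + a.X ⊢ =a=> q0, =c=> q1
  q1 = c.(c.0)\{a,b}\{a,b} ⊢ =c=> q2
  q2 = (c.0)\{a,b}\{a,b} ⊢ =c=> q3
  q3 = 0\{a,b}\{a,b} ⊢ deadlocked
Executing cb from P (initial set {p0}):
  after c @ step 1: {p1}
  after b @ step 2: {p2}
  — P admits the full trace.
Executing cb from Q (initial set {q0}):
  after c @ step 1: {q1}
  after b @ step 2: ∅  — Q cannot continue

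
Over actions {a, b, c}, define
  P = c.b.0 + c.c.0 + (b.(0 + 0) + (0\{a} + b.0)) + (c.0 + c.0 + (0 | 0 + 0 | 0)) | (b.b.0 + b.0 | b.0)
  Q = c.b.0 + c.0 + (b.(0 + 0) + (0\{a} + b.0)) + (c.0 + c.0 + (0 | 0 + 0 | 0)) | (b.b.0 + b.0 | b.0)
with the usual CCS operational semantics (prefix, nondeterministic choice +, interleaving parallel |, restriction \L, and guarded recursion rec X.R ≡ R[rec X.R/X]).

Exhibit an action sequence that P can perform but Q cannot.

cc

P's transition system — 16 states:
  p0 = c.b.0 + c.c.0 + (b.(0 + 0) + (0\{a} + b.0)) + (c.0 + c.0 + (0 | 0 + 0 | 0)) | (b.b.0 + b.0 | b.0) | =b=> p1, =b=> p2, =b=> p3, =b=> p4, =b=> p5, =c=> p6, =c=> p7, =c=> p8
  p1 = (c.0 + c.0 + (0 | 0 + 0 | 0)) | (0 | b.0) | =b=> p9, =c=> p10
  p2 = (c.0 + c.0 + (0 | 0 + 0 | 0)) | (b.0 | 0) | =b=> p9, =c=> p11
  p3 = (c.0 + c.0 + (0 | 0 + 0 | 0)) | b.0 | =b=> p12, =c=> p13
  p4 = 0 | ·
  p5 = 0 + 0 | ·
  p6 = 0 | (b.b.0 + b.0 | b.0) | =b=> p10, =b=> p11, =b=> p13
  p7 = b.0 | =b=> p4
  p8 = c.0 | =c=> p4
  p9 = (c.0 + c.0 + (0 | 0 + 0 | 0)) | (0 | 0) | =c=> p14
  p10 = 0 | (0 | b.0) | =b=> p14
  p11 = 0 | (b.0 | 0) | =b=> p14
  p12 = (c.0 + c.0 + (0 | 0 + 0 | 0)) | 0 | =c=> p15
  p13 = 0 | b.0 | =b=> p15
  p14 = 0 | (0 | 0) | ·
  p15 = 0 | 0 | ·
Q's transition system — 15 states:
  q0 = c.b.0 + c.0 + (b.(0 + 0) + (0\{a} + b.0)) + (c.0 + c.0 + (0 | 0 + 0 | 0)) | (b.b.0 + b.0 | b.0) | =b=> q1, =b=> q2, =b=> q3, =b=> q4, =b=> q5, =c=> q4, =c=> q6, =c=> q7
  q1 = (c.0 + c.0 + (0 | 0 + 0 | 0)) | (0 | b.0) | =b=> q8, =c=> q9
  q2 = (c.0 + c.0 + (0 | 0 + 0 | 0)) | (b.0 | 0) | =b=> q8, =c=> q10
  q3 = (c.0 + c.0 + (0 | 0 + 0 | 0)) | b.0 | =b=> q11, =c=> q12
  q4 = 0 | ·
  q5 = 0 + 0 | ·
  q6 = 0 | (b.b.0 + b.0 | b.0) | =b=> q10, =b=> q12, =b=> q9
  q7 = b.0 | =b=> q4
  q8 = (c.0 + c.0 + (0 | 0 + 0 | 0)) | (0 | 0) | =c=> q13
  q9 = 0 | (0 | b.0) | =b=> q13
  q10 = 0 | (b.0 | 0) | =b=> q13
  q11 = (c.0 + c.0 + (0 | 0 + 0 | 0)) | 0 | =c=> q14
  q12 = 0 | b.0 | =b=> q14
  q13 = 0 | (0 | 0) | ·
  q14 = 0 | 0 | ·
Executing cc from P (initial set {p0}):
  [1] c ⇒ {p6, p7, p8}
  [2] c ⇒ {p4}
  P completes σ.
Executing cc from Q (initial set {q0}):
  [1] c ⇒ {q4, q6, q7}
  [2] c ⇒ no successor for Q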